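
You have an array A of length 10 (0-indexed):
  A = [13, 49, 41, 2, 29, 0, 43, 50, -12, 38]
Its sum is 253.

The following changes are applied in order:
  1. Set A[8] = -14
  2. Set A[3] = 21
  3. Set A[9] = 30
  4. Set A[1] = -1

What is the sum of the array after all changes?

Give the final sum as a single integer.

Initial sum: 253
Change 1: A[8] -12 -> -14, delta = -2, sum = 251
Change 2: A[3] 2 -> 21, delta = 19, sum = 270
Change 3: A[9] 38 -> 30, delta = -8, sum = 262
Change 4: A[1] 49 -> -1, delta = -50, sum = 212

Answer: 212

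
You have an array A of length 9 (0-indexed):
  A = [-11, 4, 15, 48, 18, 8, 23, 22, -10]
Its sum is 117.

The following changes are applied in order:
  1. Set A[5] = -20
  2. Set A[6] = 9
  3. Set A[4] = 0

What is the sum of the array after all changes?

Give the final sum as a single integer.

Initial sum: 117
Change 1: A[5] 8 -> -20, delta = -28, sum = 89
Change 2: A[6] 23 -> 9, delta = -14, sum = 75
Change 3: A[4] 18 -> 0, delta = -18, sum = 57

Answer: 57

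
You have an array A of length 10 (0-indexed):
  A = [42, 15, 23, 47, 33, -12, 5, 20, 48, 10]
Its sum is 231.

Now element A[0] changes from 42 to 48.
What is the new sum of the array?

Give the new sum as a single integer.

Answer: 237

Derivation:
Old value at index 0: 42
New value at index 0: 48
Delta = 48 - 42 = 6
New sum = old_sum + delta = 231 + (6) = 237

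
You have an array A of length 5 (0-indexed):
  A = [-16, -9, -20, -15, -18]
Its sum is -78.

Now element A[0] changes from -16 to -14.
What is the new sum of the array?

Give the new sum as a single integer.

Old value at index 0: -16
New value at index 0: -14
Delta = -14 - -16 = 2
New sum = old_sum + delta = -78 + (2) = -76

Answer: -76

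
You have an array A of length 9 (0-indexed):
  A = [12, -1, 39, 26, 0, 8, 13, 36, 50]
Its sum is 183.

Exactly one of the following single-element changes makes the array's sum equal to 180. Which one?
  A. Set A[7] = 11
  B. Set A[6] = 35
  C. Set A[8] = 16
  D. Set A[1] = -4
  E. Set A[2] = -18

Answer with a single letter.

Option A: A[7] 36->11, delta=-25, new_sum=183+(-25)=158
Option B: A[6] 13->35, delta=22, new_sum=183+(22)=205
Option C: A[8] 50->16, delta=-34, new_sum=183+(-34)=149
Option D: A[1] -1->-4, delta=-3, new_sum=183+(-3)=180 <-- matches target
Option E: A[2] 39->-18, delta=-57, new_sum=183+(-57)=126

Answer: D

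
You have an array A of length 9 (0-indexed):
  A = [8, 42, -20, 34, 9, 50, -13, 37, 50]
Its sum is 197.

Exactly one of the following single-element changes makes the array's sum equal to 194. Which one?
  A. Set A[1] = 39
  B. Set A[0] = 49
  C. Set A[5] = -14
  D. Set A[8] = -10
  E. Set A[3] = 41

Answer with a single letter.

Option A: A[1] 42->39, delta=-3, new_sum=197+(-3)=194 <-- matches target
Option B: A[0] 8->49, delta=41, new_sum=197+(41)=238
Option C: A[5] 50->-14, delta=-64, new_sum=197+(-64)=133
Option D: A[8] 50->-10, delta=-60, new_sum=197+(-60)=137
Option E: A[3] 34->41, delta=7, new_sum=197+(7)=204

Answer: A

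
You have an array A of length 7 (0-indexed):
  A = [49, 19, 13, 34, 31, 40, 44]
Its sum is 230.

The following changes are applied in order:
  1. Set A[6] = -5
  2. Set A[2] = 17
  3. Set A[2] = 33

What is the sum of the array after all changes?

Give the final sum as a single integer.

Initial sum: 230
Change 1: A[6] 44 -> -5, delta = -49, sum = 181
Change 2: A[2] 13 -> 17, delta = 4, sum = 185
Change 3: A[2] 17 -> 33, delta = 16, sum = 201

Answer: 201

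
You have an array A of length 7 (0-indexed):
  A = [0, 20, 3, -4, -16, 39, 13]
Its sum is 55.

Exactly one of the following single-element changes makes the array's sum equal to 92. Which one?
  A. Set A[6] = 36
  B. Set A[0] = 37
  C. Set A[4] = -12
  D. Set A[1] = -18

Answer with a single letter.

Answer: B

Derivation:
Option A: A[6] 13->36, delta=23, new_sum=55+(23)=78
Option B: A[0] 0->37, delta=37, new_sum=55+(37)=92 <-- matches target
Option C: A[4] -16->-12, delta=4, new_sum=55+(4)=59
Option D: A[1] 20->-18, delta=-38, new_sum=55+(-38)=17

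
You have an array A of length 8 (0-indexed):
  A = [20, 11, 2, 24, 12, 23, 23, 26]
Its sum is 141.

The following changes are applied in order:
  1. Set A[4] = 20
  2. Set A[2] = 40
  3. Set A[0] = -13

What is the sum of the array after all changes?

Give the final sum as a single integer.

Initial sum: 141
Change 1: A[4] 12 -> 20, delta = 8, sum = 149
Change 2: A[2] 2 -> 40, delta = 38, sum = 187
Change 3: A[0] 20 -> -13, delta = -33, sum = 154

Answer: 154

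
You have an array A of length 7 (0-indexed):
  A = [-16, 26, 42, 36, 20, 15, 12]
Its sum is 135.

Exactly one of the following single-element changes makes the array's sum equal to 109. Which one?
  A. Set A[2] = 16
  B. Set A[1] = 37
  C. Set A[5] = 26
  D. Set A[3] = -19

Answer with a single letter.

Answer: A

Derivation:
Option A: A[2] 42->16, delta=-26, new_sum=135+(-26)=109 <-- matches target
Option B: A[1] 26->37, delta=11, new_sum=135+(11)=146
Option C: A[5] 15->26, delta=11, new_sum=135+(11)=146
Option D: A[3] 36->-19, delta=-55, new_sum=135+(-55)=80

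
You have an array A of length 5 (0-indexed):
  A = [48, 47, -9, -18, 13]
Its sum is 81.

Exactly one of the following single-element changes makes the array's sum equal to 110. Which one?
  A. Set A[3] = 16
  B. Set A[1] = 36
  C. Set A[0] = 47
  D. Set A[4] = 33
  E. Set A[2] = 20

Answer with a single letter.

Option A: A[3] -18->16, delta=34, new_sum=81+(34)=115
Option B: A[1] 47->36, delta=-11, new_sum=81+(-11)=70
Option C: A[0] 48->47, delta=-1, new_sum=81+(-1)=80
Option D: A[4] 13->33, delta=20, new_sum=81+(20)=101
Option E: A[2] -9->20, delta=29, new_sum=81+(29)=110 <-- matches target

Answer: E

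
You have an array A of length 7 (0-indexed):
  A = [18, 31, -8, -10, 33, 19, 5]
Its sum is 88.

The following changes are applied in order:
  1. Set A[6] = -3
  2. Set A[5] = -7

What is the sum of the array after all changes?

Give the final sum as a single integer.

Answer: 54

Derivation:
Initial sum: 88
Change 1: A[6] 5 -> -3, delta = -8, sum = 80
Change 2: A[5] 19 -> -7, delta = -26, sum = 54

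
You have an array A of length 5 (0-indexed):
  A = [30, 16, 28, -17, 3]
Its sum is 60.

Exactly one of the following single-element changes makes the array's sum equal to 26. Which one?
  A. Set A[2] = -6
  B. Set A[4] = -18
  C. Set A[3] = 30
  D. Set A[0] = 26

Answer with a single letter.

Option A: A[2] 28->-6, delta=-34, new_sum=60+(-34)=26 <-- matches target
Option B: A[4] 3->-18, delta=-21, new_sum=60+(-21)=39
Option C: A[3] -17->30, delta=47, new_sum=60+(47)=107
Option D: A[0] 30->26, delta=-4, new_sum=60+(-4)=56

Answer: A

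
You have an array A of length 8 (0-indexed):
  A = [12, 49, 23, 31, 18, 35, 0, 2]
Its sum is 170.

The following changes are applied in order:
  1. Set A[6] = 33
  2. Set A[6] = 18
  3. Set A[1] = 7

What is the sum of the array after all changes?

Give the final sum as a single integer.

Initial sum: 170
Change 1: A[6] 0 -> 33, delta = 33, sum = 203
Change 2: A[6] 33 -> 18, delta = -15, sum = 188
Change 3: A[1] 49 -> 7, delta = -42, sum = 146

Answer: 146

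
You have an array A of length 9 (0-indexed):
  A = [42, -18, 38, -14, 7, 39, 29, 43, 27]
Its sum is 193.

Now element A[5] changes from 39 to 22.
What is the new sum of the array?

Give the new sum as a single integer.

Old value at index 5: 39
New value at index 5: 22
Delta = 22 - 39 = -17
New sum = old_sum + delta = 193 + (-17) = 176

Answer: 176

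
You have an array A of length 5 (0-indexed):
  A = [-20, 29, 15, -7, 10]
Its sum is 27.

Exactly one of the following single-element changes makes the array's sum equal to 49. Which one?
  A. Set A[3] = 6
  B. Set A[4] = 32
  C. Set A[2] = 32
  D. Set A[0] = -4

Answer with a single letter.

Answer: B

Derivation:
Option A: A[3] -7->6, delta=13, new_sum=27+(13)=40
Option B: A[4] 10->32, delta=22, new_sum=27+(22)=49 <-- matches target
Option C: A[2] 15->32, delta=17, new_sum=27+(17)=44
Option D: A[0] -20->-4, delta=16, new_sum=27+(16)=43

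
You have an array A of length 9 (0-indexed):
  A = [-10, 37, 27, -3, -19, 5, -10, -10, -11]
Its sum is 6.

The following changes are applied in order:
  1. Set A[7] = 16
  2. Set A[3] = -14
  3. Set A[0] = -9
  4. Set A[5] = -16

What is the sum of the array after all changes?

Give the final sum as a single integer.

Initial sum: 6
Change 1: A[7] -10 -> 16, delta = 26, sum = 32
Change 2: A[3] -3 -> -14, delta = -11, sum = 21
Change 3: A[0] -10 -> -9, delta = 1, sum = 22
Change 4: A[5] 5 -> -16, delta = -21, sum = 1

Answer: 1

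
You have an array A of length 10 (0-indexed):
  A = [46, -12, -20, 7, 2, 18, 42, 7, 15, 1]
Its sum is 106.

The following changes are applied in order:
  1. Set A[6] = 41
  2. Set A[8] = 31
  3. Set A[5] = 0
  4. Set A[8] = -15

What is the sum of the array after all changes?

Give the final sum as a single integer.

Answer: 57

Derivation:
Initial sum: 106
Change 1: A[6] 42 -> 41, delta = -1, sum = 105
Change 2: A[8] 15 -> 31, delta = 16, sum = 121
Change 3: A[5] 18 -> 0, delta = -18, sum = 103
Change 4: A[8] 31 -> -15, delta = -46, sum = 57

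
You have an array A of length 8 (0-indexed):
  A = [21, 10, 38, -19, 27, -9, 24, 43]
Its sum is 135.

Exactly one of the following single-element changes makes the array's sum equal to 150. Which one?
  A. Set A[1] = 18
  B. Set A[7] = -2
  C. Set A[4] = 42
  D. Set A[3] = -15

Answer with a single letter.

Option A: A[1] 10->18, delta=8, new_sum=135+(8)=143
Option B: A[7] 43->-2, delta=-45, new_sum=135+(-45)=90
Option C: A[4] 27->42, delta=15, new_sum=135+(15)=150 <-- matches target
Option D: A[3] -19->-15, delta=4, new_sum=135+(4)=139

Answer: C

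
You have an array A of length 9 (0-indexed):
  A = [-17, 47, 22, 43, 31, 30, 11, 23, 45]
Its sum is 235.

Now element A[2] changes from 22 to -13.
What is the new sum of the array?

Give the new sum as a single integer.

Old value at index 2: 22
New value at index 2: -13
Delta = -13 - 22 = -35
New sum = old_sum + delta = 235 + (-35) = 200

Answer: 200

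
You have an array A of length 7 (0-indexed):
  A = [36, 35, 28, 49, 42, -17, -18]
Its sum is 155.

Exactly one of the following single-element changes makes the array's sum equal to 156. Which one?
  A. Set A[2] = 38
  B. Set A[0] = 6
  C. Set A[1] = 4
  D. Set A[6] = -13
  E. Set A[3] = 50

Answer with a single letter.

Answer: E

Derivation:
Option A: A[2] 28->38, delta=10, new_sum=155+(10)=165
Option B: A[0] 36->6, delta=-30, new_sum=155+(-30)=125
Option C: A[1] 35->4, delta=-31, new_sum=155+(-31)=124
Option D: A[6] -18->-13, delta=5, new_sum=155+(5)=160
Option E: A[3] 49->50, delta=1, new_sum=155+(1)=156 <-- matches target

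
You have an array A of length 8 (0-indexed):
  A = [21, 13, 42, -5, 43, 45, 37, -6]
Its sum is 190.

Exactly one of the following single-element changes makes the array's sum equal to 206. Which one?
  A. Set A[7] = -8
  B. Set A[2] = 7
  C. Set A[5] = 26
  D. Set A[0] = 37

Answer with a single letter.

Answer: D

Derivation:
Option A: A[7] -6->-8, delta=-2, new_sum=190+(-2)=188
Option B: A[2] 42->7, delta=-35, new_sum=190+(-35)=155
Option C: A[5] 45->26, delta=-19, new_sum=190+(-19)=171
Option D: A[0] 21->37, delta=16, new_sum=190+(16)=206 <-- matches target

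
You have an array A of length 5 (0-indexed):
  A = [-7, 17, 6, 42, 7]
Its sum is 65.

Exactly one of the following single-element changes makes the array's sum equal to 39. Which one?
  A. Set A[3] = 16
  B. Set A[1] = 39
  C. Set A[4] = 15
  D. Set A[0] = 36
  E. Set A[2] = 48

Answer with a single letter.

Answer: A

Derivation:
Option A: A[3] 42->16, delta=-26, new_sum=65+(-26)=39 <-- matches target
Option B: A[1] 17->39, delta=22, new_sum=65+(22)=87
Option C: A[4] 7->15, delta=8, new_sum=65+(8)=73
Option D: A[0] -7->36, delta=43, new_sum=65+(43)=108
Option E: A[2] 6->48, delta=42, new_sum=65+(42)=107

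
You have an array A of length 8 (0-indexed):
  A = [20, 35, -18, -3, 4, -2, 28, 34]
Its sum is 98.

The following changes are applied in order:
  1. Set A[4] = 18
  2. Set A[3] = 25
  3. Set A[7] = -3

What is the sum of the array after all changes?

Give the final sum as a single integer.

Answer: 103

Derivation:
Initial sum: 98
Change 1: A[4] 4 -> 18, delta = 14, sum = 112
Change 2: A[3] -3 -> 25, delta = 28, sum = 140
Change 3: A[7] 34 -> -3, delta = -37, sum = 103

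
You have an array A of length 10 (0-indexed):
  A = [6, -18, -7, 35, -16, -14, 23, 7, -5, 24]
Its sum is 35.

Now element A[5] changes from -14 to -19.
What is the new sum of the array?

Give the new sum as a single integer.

Answer: 30

Derivation:
Old value at index 5: -14
New value at index 5: -19
Delta = -19 - -14 = -5
New sum = old_sum + delta = 35 + (-5) = 30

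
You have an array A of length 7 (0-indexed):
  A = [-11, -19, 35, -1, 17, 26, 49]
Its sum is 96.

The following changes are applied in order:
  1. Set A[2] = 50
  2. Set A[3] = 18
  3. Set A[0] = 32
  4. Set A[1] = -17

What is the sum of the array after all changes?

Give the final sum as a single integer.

Answer: 175

Derivation:
Initial sum: 96
Change 1: A[2] 35 -> 50, delta = 15, sum = 111
Change 2: A[3] -1 -> 18, delta = 19, sum = 130
Change 3: A[0] -11 -> 32, delta = 43, sum = 173
Change 4: A[1] -19 -> -17, delta = 2, sum = 175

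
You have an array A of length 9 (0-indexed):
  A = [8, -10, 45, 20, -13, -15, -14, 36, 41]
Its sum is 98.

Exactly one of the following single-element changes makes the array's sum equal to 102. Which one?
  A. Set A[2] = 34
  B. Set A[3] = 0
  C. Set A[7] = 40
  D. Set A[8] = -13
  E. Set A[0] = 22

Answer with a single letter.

Answer: C

Derivation:
Option A: A[2] 45->34, delta=-11, new_sum=98+(-11)=87
Option B: A[3] 20->0, delta=-20, new_sum=98+(-20)=78
Option C: A[7] 36->40, delta=4, new_sum=98+(4)=102 <-- matches target
Option D: A[8] 41->-13, delta=-54, new_sum=98+(-54)=44
Option E: A[0] 8->22, delta=14, new_sum=98+(14)=112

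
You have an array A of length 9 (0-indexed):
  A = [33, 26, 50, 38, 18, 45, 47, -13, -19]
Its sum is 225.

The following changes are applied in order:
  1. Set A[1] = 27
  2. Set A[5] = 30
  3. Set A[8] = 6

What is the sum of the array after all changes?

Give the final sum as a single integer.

Answer: 236

Derivation:
Initial sum: 225
Change 1: A[1] 26 -> 27, delta = 1, sum = 226
Change 2: A[5] 45 -> 30, delta = -15, sum = 211
Change 3: A[8] -19 -> 6, delta = 25, sum = 236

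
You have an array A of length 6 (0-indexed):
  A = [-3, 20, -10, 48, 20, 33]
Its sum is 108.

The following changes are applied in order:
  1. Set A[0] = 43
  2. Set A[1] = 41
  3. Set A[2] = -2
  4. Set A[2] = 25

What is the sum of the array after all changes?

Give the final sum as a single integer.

Answer: 210

Derivation:
Initial sum: 108
Change 1: A[0] -3 -> 43, delta = 46, sum = 154
Change 2: A[1] 20 -> 41, delta = 21, sum = 175
Change 3: A[2] -10 -> -2, delta = 8, sum = 183
Change 4: A[2] -2 -> 25, delta = 27, sum = 210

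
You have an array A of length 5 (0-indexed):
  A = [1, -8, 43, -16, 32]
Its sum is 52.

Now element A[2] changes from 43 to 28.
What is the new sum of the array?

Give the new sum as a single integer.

Answer: 37

Derivation:
Old value at index 2: 43
New value at index 2: 28
Delta = 28 - 43 = -15
New sum = old_sum + delta = 52 + (-15) = 37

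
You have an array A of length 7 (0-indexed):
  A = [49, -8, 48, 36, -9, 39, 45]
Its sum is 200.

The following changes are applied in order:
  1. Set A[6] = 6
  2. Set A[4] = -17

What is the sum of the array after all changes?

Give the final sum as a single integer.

Initial sum: 200
Change 1: A[6] 45 -> 6, delta = -39, sum = 161
Change 2: A[4] -9 -> -17, delta = -8, sum = 153

Answer: 153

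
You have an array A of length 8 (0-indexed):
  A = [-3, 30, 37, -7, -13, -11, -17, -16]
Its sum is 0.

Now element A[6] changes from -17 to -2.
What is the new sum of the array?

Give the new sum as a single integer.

Answer: 15

Derivation:
Old value at index 6: -17
New value at index 6: -2
Delta = -2 - -17 = 15
New sum = old_sum + delta = 0 + (15) = 15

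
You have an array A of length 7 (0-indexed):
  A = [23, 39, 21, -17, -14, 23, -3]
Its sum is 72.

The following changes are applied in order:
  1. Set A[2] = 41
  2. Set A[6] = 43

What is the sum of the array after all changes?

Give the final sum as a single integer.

Answer: 138

Derivation:
Initial sum: 72
Change 1: A[2] 21 -> 41, delta = 20, sum = 92
Change 2: A[6] -3 -> 43, delta = 46, sum = 138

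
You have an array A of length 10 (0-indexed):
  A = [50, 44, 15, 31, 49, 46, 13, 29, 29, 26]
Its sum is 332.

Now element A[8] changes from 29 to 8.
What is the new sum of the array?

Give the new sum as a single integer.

Answer: 311

Derivation:
Old value at index 8: 29
New value at index 8: 8
Delta = 8 - 29 = -21
New sum = old_sum + delta = 332 + (-21) = 311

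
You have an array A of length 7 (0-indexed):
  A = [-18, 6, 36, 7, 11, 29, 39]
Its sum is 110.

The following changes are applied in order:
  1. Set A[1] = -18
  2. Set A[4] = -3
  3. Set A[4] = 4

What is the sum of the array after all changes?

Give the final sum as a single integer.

Initial sum: 110
Change 1: A[1] 6 -> -18, delta = -24, sum = 86
Change 2: A[4] 11 -> -3, delta = -14, sum = 72
Change 3: A[4] -3 -> 4, delta = 7, sum = 79

Answer: 79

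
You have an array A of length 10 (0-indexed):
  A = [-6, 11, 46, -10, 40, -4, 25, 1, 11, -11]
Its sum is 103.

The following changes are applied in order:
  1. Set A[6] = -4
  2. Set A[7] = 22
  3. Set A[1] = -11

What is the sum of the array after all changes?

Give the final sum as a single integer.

Answer: 73

Derivation:
Initial sum: 103
Change 1: A[6] 25 -> -4, delta = -29, sum = 74
Change 2: A[7] 1 -> 22, delta = 21, sum = 95
Change 3: A[1] 11 -> -11, delta = -22, sum = 73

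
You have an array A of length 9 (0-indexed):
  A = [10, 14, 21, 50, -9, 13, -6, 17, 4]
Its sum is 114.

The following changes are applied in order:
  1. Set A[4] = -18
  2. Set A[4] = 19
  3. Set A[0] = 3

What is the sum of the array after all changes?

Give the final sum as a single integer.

Answer: 135

Derivation:
Initial sum: 114
Change 1: A[4] -9 -> -18, delta = -9, sum = 105
Change 2: A[4] -18 -> 19, delta = 37, sum = 142
Change 3: A[0] 10 -> 3, delta = -7, sum = 135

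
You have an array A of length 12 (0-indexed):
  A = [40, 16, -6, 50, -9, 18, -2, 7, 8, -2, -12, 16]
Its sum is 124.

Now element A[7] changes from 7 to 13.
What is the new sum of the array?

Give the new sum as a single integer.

Old value at index 7: 7
New value at index 7: 13
Delta = 13 - 7 = 6
New sum = old_sum + delta = 124 + (6) = 130

Answer: 130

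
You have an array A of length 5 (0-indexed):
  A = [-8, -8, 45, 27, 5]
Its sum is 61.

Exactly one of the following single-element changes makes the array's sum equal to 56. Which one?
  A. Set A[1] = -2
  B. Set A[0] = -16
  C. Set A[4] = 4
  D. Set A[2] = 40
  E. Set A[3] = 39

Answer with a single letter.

Option A: A[1] -8->-2, delta=6, new_sum=61+(6)=67
Option B: A[0] -8->-16, delta=-8, new_sum=61+(-8)=53
Option C: A[4] 5->4, delta=-1, new_sum=61+(-1)=60
Option D: A[2] 45->40, delta=-5, new_sum=61+(-5)=56 <-- matches target
Option E: A[3] 27->39, delta=12, new_sum=61+(12)=73

Answer: D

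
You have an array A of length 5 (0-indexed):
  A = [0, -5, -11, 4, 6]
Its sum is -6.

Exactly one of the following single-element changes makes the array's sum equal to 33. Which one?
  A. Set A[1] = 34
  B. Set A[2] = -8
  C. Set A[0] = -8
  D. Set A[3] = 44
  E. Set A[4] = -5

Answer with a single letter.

Option A: A[1] -5->34, delta=39, new_sum=-6+(39)=33 <-- matches target
Option B: A[2] -11->-8, delta=3, new_sum=-6+(3)=-3
Option C: A[0] 0->-8, delta=-8, new_sum=-6+(-8)=-14
Option D: A[3] 4->44, delta=40, new_sum=-6+(40)=34
Option E: A[4] 6->-5, delta=-11, new_sum=-6+(-11)=-17

Answer: A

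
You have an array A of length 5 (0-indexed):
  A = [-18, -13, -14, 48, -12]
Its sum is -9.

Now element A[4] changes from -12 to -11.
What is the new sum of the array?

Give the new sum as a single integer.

Old value at index 4: -12
New value at index 4: -11
Delta = -11 - -12 = 1
New sum = old_sum + delta = -9 + (1) = -8

Answer: -8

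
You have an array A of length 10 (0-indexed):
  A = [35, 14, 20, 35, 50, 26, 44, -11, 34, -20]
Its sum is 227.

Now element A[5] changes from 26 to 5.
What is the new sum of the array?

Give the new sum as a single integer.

Old value at index 5: 26
New value at index 5: 5
Delta = 5 - 26 = -21
New sum = old_sum + delta = 227 + (-21) = 206

Answer: 206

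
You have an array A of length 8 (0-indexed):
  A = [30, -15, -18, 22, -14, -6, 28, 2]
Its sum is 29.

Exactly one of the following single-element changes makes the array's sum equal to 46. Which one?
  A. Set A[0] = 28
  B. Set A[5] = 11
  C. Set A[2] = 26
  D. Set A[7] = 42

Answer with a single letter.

Option A: A[0] 30->28, delta=-2, new_sum=29+(-2)=27
Option B: A[5] -6->11, delta=17, new_sum=29+(17)=46 <-- matches target
Option C: A[2] -18->26, delta=44, new_sum=29+(44)=73
Option D: A[7] 2->42, delta=40, new_sum=29+(40)=69

Answer: B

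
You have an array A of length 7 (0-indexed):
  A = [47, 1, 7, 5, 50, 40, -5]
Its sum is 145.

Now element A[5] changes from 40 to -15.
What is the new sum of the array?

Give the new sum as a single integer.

Answer: 90

Derivation:
Old value at index 5: 40
New value at index 5: -15
Delta = -15 - 40 = -55
New sum = old_sum + delta = 145 + (-55) = 90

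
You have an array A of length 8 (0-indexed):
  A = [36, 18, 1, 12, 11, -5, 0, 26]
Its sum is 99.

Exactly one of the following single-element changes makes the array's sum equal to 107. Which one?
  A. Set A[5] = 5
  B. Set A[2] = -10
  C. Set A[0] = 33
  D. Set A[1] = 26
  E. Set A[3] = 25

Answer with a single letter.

Option A: A[5] -5->5, delta=10, new_sum=99+(10)=109
Option B: A[2] 1->-10, delta=-11, new_sum=99+(-11)=88
Option C: A[0] 36->33, delta=-3, new_sum=99+(-3)=96
Option D: A[1] 18->26, delta=8, new_sum=99+(8)=107 <-- matches target
Option E: A[3] 12->25, delta=13, new_sum=99+(13)=112

Answer: D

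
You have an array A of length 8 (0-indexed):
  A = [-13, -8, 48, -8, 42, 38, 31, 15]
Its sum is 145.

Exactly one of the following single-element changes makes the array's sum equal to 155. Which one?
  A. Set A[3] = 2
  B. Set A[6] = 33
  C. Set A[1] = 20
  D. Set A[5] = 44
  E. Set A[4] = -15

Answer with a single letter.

Option A: A[3] -8->2, delta=10, new_sum=145+(10)=155 <-- matches target
Option B: A[6] 31->33, delta=2, new_sum=145+(2)=147
Option C: A[1] -8->20, delta=28, new_sum=145+(28)=173
Option D: A[5] 38->44, delta=6, new_sum=145+(6)=151
Option E: A[4] 42->-15, delta=-57, new_sum=145+(-57)=88

Answer: A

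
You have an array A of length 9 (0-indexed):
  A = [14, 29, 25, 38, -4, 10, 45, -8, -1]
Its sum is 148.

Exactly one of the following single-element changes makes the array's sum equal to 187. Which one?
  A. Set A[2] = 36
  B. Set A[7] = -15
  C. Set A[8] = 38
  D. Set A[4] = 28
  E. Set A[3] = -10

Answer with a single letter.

Answer: C

Derivation:
Option A: A[2] 25->36, delta=11, new_sum=148+(11)=159
Option B: A[7] -8->-15, delta=-7, new_sum=148+(-7)=141
Option C: A[8] -1->38, delta=39, new_sum=148+(39)=187 <-- matches target
Option D: A[4] -4->28, delta=32, new_sum=148+(32)=180
Option E: A[3] 38->-10, delta=-48, new_sum=148+(-48)=100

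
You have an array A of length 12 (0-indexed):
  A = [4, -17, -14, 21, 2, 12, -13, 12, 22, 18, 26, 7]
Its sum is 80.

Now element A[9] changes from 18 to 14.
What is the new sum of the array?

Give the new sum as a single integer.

Answer: 76

Derivation:
Old value at index 9: 18
New value at index 9: 14
Delta = 14 - 18 = -4
New sum = old_sum + delta = 80 + (-4) = 76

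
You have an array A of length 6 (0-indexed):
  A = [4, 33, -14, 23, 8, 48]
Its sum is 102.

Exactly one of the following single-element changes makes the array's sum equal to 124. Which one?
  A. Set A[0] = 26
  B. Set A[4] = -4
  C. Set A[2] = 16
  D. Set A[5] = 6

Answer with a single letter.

Answer: A

Derivation:
Option A: A[0] 4->26, delta=22, new_sum=102+(22)=124 <-- matches target
Option B: A[4] 8->-4, delta=-12, new_sum=102+(-12)=90
Option C: A[2] -14->16, delta=30, new_sum=102+(30)=132
Option D: A[5] 48->6, delta=-42, new_sum=102+(-42)=60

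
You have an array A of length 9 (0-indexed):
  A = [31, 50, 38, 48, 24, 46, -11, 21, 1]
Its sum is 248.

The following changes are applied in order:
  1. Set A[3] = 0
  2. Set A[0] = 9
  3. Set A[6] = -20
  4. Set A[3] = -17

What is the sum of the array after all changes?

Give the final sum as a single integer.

Answer: 152

Derivation:
Initial sum: 248
Change 1: A[3] 48 -> 0, delta = -48, sum = 200
Change 2: A[0] 31 -> 9, delta = -22, sum = 178
Change 3: A[6] -11 -> -20, delta = -9, sum = 169
Change 4: A[3] 0 -> -17, delta = -17, sum = 152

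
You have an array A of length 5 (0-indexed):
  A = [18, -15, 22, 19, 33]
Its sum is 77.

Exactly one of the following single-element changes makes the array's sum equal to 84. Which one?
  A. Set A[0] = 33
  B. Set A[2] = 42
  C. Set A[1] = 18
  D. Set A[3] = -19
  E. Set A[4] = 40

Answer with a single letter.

Answer: E

Derivation:
Option A: A[0] 18->33, delta=15, new_sum=77+(15)=92
Option B: A[2] 22->42, delta=20, new_sum=77+(20)=97
Option C: A[1] -15->18, delta=33, new_sum=77+(33)=110
Option D: A[3] 19->-19, delta=-38, new_sum=77+(-38)=39
Option E: A[4] 33->40, delta=7, new_sum=77+(7)=84 <-- matches target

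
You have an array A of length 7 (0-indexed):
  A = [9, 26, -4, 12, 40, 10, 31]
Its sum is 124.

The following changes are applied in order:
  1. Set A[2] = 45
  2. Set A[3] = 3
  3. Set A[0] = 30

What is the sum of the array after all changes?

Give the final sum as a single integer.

Initial sum: 124
Change 1: A[2] -4 -> 45, delta = 49, sum = 173
Change 2: A[3] 12 -> 3, delta = -9, sum = 164
Change 3: A[0] 9 -> 30, delta = 21, sum = 185

Answer: 185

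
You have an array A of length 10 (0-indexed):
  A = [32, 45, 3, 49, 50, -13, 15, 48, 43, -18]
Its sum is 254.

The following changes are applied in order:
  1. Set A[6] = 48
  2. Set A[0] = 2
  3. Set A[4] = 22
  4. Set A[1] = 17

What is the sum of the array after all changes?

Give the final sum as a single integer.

Answer: 201

Derivation:
Initial sum: 254
Change 1: A[6] 15 -> 48, delta = 33, sum = 287
Change 2: A[0] 32 -> 2, delta = -30, sum = 257
Change 3: A[4] 50 -> 22, delta = -28, sum = 229
Change 4: A[1] 45 -> 17, delta = -28, sum = 201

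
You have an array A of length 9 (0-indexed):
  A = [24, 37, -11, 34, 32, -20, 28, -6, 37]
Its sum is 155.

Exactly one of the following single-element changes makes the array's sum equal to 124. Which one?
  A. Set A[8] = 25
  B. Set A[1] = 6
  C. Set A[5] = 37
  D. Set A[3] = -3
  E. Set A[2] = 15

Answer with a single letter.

Answer: B

Derivation:
Option A: A[8] 37->25, delta=-12, new_sum=155+(-12)=143
Option B: A[1] 37->6, delta=-31, new_sum=155+(-31)=124 <-- matches target
Option C: A[5] -20->37, delta=57, new_sum=155+(57)=212
Option D: A[3] 34->-3, delta=-37, new_sum=155+(-37)=118
Option E: A[2] -11->15, delta=26, new_sum=155+(26)=181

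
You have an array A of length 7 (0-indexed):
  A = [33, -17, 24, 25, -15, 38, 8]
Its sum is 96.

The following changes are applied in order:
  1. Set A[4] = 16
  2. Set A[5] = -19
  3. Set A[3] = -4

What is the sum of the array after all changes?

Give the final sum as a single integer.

Answer: 41

Derivation:
Initial sum: 96
Change 1: A[4] -15 -> 16, delta = 31, sum = 127
Change 2: A[5] 38 -> -19, delta = -57, sum = 70
Change 3: A[3] 25 -> -4, delta = -29, sum = 41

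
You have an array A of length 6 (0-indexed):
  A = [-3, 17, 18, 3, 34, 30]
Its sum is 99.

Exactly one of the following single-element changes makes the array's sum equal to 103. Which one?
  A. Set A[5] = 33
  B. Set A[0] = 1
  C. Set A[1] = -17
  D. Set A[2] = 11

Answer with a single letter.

Option A: A[5] 30->33, delta=3, new_sum=99+(3)=102
Option B: A[0] -3->1, delta=4, new_sum=99+(4)=103 <-- matches target
Option C: A[1] 17->-17, delta=-34, new_sum=99+(-34)=65
Option D: A[2] 18->11, delta=-7, new_sum=99+(-7)=92

Answer: B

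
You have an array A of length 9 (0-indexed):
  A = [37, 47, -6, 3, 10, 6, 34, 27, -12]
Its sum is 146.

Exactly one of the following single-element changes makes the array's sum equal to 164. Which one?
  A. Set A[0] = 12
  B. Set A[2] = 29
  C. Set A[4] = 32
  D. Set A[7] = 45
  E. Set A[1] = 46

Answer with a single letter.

Option A: A[0] 37->12, delta=-25, new_sum=146+(-25)=121
Option B: A[2] -6->29, delta=35, new_sum=146+(35)=181
Option C: A[4] 10->32, delta=22, new_sum=146+(22)=168
Option D: A[7] 27->45, delta=18, new_sum=146+(18)=164 <-- matches target
Option E: A[1] 47->46, delta=-1, new_sum=146+(-1)=145

Answer: D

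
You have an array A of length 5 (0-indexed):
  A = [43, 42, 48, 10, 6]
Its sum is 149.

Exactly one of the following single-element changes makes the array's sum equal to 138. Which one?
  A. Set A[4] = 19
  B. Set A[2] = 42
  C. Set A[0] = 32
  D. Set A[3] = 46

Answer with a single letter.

Answer: C

Derivation:
Option A: A[4] 6->19, delta=13, new_sum=149+(13)=162
Option B: A[2] 48->42, delta=-6, new_sum=149+(-6)=143
Option C: A[0] 43->32, delta=-11, new_sum=149+(-11)=138 <-- matches target
Option D: A[3] 10->46, delta=36, new_sum=149+(36)=185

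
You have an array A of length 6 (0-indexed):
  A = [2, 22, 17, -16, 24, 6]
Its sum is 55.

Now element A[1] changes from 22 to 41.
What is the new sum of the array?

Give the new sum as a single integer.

Old value at index 1: 22
New value at index 1: 41
Delta = 41 - 22 = 19
New sum = old_sum + delta = 55 + (19) = 74

Answer: 74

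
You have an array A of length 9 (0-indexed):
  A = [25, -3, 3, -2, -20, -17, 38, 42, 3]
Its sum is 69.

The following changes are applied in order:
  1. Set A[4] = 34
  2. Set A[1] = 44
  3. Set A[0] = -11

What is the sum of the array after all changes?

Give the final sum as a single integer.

Initial sum: 69
Change 1: A[4] -20 -> 34, delta = 54, sum = 123
Change 2: A[1] -3 -> 44, delta = 47, sum = 170
Change 3: A[0] 25 -> -11, delta = -36, sum = 134

Answer: 134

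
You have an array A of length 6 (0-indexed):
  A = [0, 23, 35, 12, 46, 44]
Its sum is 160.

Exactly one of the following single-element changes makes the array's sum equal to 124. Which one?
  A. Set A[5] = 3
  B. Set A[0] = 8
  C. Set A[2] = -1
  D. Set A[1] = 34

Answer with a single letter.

Option A: A[5] 44->3, delta=-41, new_sum=160+(-41)=119
Option B: A[0] 0->8, delta=8, new_sum=160+(8)=168
Option C: A[2] 35->-1, delta=-36, new_sum=160+(-36)=124 <-- matches target
Option D: A[1] 23->34, delta=11, new_sum=160+(11)=171

Answer: C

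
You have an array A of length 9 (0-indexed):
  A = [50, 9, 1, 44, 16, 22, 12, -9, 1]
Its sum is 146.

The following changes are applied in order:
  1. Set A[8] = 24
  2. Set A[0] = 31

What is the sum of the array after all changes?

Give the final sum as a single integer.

Initial sum: 146
Change 1: A[8] 1 -> 24, delta = 23, sum = 169
Change 2: A[0] 50 -> 31, delta = -19, sum = 150

Answer: 150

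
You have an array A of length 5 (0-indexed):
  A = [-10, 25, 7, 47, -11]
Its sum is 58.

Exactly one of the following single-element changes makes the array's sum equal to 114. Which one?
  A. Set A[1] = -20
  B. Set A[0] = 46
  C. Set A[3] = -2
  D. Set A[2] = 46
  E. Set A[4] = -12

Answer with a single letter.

Answer: B

Derivation:
Option A: A[1] 25->-20, delta=-45, new_sum=58+(-45)=13
Option B: A[0] -10->46, delta=56, new_sum=58+(56)=114 <-- matches target
Option C: A[3] 47->-2, delta=-49, new_sum=58+(-49)=9
Option D: A[2] 7->46, delta=39, new_sum=58+(39)=97
Option E: A[4] -11->-12, delta=-1, new_sum=58+(-1)=57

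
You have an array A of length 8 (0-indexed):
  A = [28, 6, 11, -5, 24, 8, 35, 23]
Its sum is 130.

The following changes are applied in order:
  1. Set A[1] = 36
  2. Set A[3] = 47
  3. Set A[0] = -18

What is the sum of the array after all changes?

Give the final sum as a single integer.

Initial sum: 130
Change 1: A[1] 6 -> 36, delta = 30, sum = 160
Change 2: A[3] -5 -> 47, delta = 52, sum = 212
Change 3: A[0] 28 -> -18, delta = -46, sum = 166

Answer: 166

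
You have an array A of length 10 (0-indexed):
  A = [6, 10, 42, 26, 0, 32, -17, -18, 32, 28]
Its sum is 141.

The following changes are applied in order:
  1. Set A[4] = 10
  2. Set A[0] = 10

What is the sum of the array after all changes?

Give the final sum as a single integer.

Answer: 155

Derivation:
Initial sum: 141
Change 1: A[4] 0 -> 10, delta = 10, sum = 151
Change 2: A[0] 6 -> 10, delta = 4, sum = 155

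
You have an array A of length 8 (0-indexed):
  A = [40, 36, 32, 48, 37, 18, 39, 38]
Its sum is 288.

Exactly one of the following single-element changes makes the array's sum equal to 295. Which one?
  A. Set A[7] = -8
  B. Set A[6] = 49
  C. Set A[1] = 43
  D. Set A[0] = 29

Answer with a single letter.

Option A: A[7] 38->-8, delta=-46, new_sum=288+(-46)=242
Option B: A[6] 39->49, delta=10, new_sum=288+(10)=298
Option C: A[1] 36->43, delta=7, new_sum=288+(7)=295 <-- matches target
Option D: A[0] 40->29, delta=-11, new_sum=288+(-11)=277

Answer: C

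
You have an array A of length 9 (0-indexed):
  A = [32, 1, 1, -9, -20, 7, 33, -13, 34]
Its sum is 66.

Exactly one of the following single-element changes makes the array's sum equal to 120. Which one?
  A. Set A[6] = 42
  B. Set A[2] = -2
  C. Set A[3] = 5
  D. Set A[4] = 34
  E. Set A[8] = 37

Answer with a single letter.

Answer: D

Derivation:
Option A: A[6] 33->42, delta=9, new_sum=66+(9)=75
Option B: A[2] 1->-2, delta=-3, new_sum=66+(-3)=63
Option C: A[3] -9->5, delta=14, new_sum=66+(14)=80
Option D: A[4] -20->34, delta=54, new_sum=66+(54)=120 <-- matches target
Option E: A[8] 34->37, delta=3, new_sum=66+(3)=69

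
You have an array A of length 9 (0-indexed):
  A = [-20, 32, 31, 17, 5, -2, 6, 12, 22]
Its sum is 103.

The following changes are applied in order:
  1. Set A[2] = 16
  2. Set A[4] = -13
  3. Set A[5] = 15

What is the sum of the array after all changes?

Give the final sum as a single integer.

Answer: 87

Derivation:
Initial sum: 103
Change 1: A[2] 31 -> 16, delta = -15, sum = 88
Change 2: A[4] 5 -> -13, delta = -18, sum = 70
Change 3: A[5] -2 -> 15, delta = 17, sum = 87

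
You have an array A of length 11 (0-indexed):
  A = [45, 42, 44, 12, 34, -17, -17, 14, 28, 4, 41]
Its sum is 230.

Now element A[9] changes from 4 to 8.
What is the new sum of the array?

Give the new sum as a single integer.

Old value at index 9: 4
New value at index 9: 8
Delta = 8 - 4 = 4
New sum = old_sum + delta = 230 + (4) = 234

Answer: 234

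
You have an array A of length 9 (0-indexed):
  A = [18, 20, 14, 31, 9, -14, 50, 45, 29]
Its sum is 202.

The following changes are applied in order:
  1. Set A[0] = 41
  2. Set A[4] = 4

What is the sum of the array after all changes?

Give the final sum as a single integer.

Initial sum: 202
Change 1: A[0] 18 -> 41, delta = 23, sum = 225
Change 2: A[4] 9 -> 4, delta = -5, sum = 220

Answer: 220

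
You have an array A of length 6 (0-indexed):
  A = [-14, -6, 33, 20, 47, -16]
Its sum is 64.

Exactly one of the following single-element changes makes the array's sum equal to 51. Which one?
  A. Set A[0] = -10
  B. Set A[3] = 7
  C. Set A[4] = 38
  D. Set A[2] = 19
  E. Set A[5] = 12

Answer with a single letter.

Answer: B

Derivation:
Option A: A[0] -14->-10, delta=4, new_sum=64+(4)=68
Option B: A[3] 20->7, delta=-13, new_sum=64+(-13)=51 <-- matches target
Option C: A[4] 47->38, delta=-9, new_sum=64+(-9)=55
Option D: A[2] 33->19, delta=-14, new_sum=64+(-14)=50
Option E: A[5] -16->12, delta=28, new_sum=64+(28)=92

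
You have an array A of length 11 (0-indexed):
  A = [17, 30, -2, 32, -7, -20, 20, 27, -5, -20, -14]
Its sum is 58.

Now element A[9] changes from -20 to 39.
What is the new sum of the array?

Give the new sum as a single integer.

Old value at index 9: -20
New value at index 9: 39
Delta = 39 - -20 = 59
New sum = old_sum + delta = 58 + (59) = 117

Answer: 117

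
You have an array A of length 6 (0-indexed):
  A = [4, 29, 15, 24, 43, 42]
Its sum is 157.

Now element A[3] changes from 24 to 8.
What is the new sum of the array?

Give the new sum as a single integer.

Answer: 141

Derivation:
Old value at index 3: 24
New value at index 3: 8
Delta = 8 - 24 = -16
New sum = old_sum + delta = 157 + (-16) = 141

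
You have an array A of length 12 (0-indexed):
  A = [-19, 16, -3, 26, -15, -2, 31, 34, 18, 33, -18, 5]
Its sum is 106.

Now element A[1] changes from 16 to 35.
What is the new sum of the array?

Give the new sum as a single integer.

Old value at index 1: 16
New value at index 1: 35
Delta = 35 - 16 = 19
New sum = old_sum + delta = 106 + (19) = 125

Answer: 125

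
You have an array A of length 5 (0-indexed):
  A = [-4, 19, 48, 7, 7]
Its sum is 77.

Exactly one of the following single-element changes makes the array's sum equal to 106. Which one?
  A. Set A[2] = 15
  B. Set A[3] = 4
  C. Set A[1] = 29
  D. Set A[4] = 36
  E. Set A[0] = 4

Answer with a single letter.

Option A: A[2] 48->15, delta=-33, new_sum=77+(-33)=44
Option B: A[3] 7->4, delta=-3, new_sum=77+(-3)=74
Option C: A[1] 19->29, delta=10, new_sum=77+(10)=87
Option D: A[4] 7->36, delta=29, new_sum=77+(29)=106 <-- matches target
Option E: A[0] -4->4, delta=8, new_sum=77+(8)=85

Answer: D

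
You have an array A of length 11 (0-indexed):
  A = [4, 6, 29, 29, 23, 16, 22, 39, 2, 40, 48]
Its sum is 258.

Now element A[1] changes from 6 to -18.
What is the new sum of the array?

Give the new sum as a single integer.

Old value at index 1: 6
New value at index 1: -18
Delta = -18 - 6 = -24
New sum = old_sum + delta = 258 + (-24) = 234

Answer: 234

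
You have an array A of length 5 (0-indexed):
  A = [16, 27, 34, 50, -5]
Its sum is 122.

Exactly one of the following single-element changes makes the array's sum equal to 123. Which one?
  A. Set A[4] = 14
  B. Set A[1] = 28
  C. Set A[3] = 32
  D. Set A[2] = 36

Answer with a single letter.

Answer: B

Derivation:
Option A: A[4] -5->14, delta=19, new_sum=122+(19)=141
Option B: A[1] 27->28, delta=1, new_sum=122+(1)=123 <-- matches target
Option C: A[3] 50->32, delta=-18, new_sum=122+(-18)=104
Option D: A[2] 34->36, delta=2, new_sum=122+(2)=124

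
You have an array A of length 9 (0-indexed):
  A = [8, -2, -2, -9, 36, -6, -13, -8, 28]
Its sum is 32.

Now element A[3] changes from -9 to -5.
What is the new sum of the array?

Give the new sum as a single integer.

Old value at index 3: -9
New value at index 3: -5
Delta = -5 - -9 = 4
New sum = old_sum + delta = 32 + (4) = 36

Answer: 36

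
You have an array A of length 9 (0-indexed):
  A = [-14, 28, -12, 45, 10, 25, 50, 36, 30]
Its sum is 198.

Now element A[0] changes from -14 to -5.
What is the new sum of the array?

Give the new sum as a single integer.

Old value at index 0: -14
New value at index 0: -5
Delta = -5 - -14 = 9
New sum = old_sum + delta = 198 + (9) = 207

Answer: 207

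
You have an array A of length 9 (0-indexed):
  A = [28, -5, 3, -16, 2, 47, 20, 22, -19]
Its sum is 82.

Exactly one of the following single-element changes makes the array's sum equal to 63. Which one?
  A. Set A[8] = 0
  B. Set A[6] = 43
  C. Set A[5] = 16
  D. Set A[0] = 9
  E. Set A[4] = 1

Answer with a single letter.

Option A: A[8] -19->0, delta=19, new_sum=82+(19)=101
Option B: A[6] 20->43, delta=23, new_sum=82+(23)=105
Option C: A[5] 47->16, delta=-31, new_sum=82+(-31)=51
Option D: A[0] 28->9, delta=-19, new_sum=82+(-19)=63 <-- matches target
Option E: A[4] 2->1, delta=-1, new_sum=82+(-1)=81

Answer: D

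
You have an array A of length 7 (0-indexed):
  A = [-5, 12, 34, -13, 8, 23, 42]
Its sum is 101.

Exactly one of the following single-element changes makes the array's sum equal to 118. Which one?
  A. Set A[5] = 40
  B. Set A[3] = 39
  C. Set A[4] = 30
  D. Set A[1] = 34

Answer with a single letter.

Option A: A[5] 23->40, delta=17, new_sum=101+(17)=118 <-- matches target
Option B: A[3] -13->39, delta=52, new_sum=101+(52)=153
Option C: A[4] 8->30, delta=22, new_sum=101+(22)=123
Option D: A[1] 12->34, delta=22, new_sum=101+(22)=123

Answer: A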